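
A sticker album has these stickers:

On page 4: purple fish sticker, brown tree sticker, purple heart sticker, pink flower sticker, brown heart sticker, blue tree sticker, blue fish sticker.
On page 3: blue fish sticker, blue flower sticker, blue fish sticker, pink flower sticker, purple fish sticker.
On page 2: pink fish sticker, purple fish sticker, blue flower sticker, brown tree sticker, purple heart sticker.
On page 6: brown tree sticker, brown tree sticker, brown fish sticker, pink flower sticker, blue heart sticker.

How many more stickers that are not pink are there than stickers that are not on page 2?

stickers that are not pink: 18.
stickers that are not on page 2: 17.
18 − 17 = 1.

1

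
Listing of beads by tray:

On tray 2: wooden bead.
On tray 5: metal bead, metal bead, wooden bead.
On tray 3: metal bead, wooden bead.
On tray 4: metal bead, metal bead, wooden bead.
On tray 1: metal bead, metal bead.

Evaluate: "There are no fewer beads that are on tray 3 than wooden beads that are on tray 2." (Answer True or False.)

beads on tray 3: 2.
wooden beads on tray 2: 1.
The claim requires 2 ≥ 1, which holds.

True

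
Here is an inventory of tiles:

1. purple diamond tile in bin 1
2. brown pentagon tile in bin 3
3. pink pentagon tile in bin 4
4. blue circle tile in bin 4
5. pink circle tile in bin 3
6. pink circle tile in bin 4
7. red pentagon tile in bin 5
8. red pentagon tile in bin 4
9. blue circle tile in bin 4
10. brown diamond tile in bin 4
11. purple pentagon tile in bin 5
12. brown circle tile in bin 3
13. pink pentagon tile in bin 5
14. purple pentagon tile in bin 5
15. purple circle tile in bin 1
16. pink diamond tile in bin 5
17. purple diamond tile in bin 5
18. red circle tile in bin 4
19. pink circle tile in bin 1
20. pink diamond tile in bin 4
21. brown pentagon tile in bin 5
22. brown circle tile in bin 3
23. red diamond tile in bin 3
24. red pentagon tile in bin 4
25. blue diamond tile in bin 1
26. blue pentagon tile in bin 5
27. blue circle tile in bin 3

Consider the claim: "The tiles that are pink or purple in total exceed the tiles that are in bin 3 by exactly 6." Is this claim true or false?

True

tiles that are pink or purple: 12.
tiles in bin 3: 6.
The claim requires 12 − 6 (= 6) to equal 6, which holds.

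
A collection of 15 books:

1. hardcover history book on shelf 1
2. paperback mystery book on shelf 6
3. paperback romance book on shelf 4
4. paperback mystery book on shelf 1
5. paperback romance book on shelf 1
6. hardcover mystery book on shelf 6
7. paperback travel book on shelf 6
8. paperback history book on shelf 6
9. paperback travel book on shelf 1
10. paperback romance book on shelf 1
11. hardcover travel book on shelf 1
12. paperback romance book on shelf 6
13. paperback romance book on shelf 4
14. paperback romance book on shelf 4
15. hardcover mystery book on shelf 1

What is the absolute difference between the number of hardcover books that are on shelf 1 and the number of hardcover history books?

2

hardcover books on shelf 1: 3. hardcover history books: 1.
|3 − 1| = 3 − 1 = 2.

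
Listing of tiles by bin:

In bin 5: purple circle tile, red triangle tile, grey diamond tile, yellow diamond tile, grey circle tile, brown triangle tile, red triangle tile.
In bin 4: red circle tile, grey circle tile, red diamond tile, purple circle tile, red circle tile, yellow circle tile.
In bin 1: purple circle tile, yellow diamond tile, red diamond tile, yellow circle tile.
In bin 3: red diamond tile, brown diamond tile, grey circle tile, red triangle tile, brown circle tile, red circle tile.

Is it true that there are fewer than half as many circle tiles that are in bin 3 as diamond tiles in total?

circle tiles in bin 3: 3.
diamond tiles: 7.
The claim requires 2 × 3 = 6 < 7, which holds.

True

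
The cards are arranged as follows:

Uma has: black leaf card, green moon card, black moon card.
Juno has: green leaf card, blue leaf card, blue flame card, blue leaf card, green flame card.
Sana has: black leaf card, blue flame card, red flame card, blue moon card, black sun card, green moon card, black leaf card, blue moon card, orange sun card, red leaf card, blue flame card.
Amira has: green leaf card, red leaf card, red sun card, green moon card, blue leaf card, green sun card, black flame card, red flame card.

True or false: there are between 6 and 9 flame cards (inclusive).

True

flame cards: 7.
The claim requires 6 ≤ 7 ≤ 9, which holds.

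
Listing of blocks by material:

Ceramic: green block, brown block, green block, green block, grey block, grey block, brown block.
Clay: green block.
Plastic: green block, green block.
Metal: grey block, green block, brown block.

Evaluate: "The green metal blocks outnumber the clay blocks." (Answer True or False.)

False

green metal blocks: 1.
clay blocks: 1.
The claim requires 1 > 1, which does not hold.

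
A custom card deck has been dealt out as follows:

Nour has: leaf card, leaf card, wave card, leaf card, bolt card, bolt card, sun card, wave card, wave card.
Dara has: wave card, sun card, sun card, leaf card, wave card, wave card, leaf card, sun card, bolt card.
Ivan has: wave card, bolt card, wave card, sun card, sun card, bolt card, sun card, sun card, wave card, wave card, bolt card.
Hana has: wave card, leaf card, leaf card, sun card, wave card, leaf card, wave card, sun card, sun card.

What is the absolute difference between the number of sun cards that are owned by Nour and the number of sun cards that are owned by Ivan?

3

sun cards owned by Nour: 1. sun cards owned by Ivan: 4.
|1 − 4| = 4 − 1 = 3.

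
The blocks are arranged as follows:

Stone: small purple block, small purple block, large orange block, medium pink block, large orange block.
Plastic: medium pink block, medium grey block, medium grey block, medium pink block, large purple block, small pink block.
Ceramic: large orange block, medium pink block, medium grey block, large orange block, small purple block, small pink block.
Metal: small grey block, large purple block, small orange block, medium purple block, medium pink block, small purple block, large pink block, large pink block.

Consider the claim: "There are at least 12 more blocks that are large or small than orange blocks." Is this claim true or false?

False

There are 16 blocks that are large or small.
There are 5 orange blocks.
The claim requires 16 − 5 = 11 ≥ 12, which does not hold.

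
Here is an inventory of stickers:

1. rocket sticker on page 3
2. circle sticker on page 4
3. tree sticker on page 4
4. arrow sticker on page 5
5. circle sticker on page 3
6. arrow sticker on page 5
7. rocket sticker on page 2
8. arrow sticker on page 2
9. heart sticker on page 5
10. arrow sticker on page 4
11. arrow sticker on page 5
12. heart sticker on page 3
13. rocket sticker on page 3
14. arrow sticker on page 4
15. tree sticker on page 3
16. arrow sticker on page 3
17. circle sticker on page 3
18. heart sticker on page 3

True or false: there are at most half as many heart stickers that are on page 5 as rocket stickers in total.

True

There is 1 heart sticker on page 5.
There are 3 rocket stickers.
The claim requires 2 × 1 = 2 ≤ 3, which holds.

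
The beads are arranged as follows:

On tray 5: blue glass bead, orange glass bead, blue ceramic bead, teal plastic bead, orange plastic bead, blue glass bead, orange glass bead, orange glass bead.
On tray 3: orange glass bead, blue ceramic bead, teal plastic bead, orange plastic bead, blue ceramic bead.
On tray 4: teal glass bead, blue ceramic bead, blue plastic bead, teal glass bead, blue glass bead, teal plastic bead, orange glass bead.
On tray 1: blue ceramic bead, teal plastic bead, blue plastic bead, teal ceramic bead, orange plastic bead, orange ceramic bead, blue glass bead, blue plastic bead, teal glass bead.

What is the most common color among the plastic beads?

teal

Counts by color (restricted to plastic beads): teal 4, orange 3, blue 3.
The maximum is 4, held uniquely by teal.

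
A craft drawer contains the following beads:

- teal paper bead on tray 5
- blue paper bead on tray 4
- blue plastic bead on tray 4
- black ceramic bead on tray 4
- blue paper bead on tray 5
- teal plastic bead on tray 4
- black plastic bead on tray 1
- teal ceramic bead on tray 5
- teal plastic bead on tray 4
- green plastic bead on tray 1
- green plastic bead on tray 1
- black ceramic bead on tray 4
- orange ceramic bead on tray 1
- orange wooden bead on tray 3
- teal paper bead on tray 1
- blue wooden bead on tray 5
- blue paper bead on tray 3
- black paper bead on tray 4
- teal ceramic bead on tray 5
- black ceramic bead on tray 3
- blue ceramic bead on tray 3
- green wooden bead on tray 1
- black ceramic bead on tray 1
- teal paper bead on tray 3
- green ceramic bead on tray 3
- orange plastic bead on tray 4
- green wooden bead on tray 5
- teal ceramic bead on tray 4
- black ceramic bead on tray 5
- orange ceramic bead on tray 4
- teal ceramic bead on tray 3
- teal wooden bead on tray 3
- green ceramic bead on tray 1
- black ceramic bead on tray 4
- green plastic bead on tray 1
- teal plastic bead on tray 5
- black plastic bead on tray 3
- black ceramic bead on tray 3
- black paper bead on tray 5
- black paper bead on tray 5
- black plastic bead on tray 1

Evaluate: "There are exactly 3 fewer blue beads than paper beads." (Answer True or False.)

blue beads: 6.
paper beads: 9.
The claim requires 9 − 6 (= 3) to equal 3, which holds.

True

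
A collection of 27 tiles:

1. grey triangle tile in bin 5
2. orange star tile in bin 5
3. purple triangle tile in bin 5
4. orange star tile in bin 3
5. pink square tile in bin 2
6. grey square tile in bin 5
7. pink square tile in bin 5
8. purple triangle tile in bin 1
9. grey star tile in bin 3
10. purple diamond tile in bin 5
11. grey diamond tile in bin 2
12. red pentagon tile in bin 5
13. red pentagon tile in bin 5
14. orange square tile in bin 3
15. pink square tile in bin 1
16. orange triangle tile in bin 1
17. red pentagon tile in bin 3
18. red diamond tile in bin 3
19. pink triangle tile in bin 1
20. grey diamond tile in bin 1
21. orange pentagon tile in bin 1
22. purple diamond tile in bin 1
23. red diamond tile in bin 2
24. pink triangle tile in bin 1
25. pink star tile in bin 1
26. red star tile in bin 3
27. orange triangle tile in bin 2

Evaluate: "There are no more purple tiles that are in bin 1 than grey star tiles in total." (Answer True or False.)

False

|purple tiles in bin 1| = 2.
|grey star tiles| = 1.
The claim requires 2 ≤ 1, which does not hold.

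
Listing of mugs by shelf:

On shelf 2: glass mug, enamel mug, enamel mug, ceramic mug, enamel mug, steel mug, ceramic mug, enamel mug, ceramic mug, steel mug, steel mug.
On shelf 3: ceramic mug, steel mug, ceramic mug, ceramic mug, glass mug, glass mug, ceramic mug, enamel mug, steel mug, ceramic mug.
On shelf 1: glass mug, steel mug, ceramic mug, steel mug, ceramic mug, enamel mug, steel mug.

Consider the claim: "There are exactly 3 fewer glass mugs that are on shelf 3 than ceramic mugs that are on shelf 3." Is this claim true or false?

True

There are 2 glass mugs on shelf 3.
There are 5 ceramic mugs on shelf 3.
The claim requires 5 − 2 (= 3) to equal 3, which holds.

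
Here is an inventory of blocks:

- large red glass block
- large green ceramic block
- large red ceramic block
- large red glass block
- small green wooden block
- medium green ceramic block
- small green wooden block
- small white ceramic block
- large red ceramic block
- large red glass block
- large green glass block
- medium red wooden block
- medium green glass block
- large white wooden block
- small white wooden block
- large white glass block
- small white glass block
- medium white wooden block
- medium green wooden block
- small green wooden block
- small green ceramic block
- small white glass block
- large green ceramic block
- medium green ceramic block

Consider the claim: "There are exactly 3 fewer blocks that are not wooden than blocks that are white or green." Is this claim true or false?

|blocks that are not wooden| = 16.
|blocks that are white or green| = 18.
The claim requires 18 − 16 (= 2) to equal 3, which does not hold.

False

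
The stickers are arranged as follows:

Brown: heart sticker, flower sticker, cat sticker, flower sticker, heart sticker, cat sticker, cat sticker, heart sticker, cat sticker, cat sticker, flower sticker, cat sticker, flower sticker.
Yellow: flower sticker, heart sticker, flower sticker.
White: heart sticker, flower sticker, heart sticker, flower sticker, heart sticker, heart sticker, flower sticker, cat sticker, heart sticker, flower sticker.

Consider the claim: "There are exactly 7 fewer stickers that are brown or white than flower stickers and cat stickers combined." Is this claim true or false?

False

|stickers that are brown or white| = 23.
flower stickers: 10; cat stickers: 7; combined: 10 + 7 = 17.
The claim requires 17 − 23 (= -6) to equal 7, which does not hold.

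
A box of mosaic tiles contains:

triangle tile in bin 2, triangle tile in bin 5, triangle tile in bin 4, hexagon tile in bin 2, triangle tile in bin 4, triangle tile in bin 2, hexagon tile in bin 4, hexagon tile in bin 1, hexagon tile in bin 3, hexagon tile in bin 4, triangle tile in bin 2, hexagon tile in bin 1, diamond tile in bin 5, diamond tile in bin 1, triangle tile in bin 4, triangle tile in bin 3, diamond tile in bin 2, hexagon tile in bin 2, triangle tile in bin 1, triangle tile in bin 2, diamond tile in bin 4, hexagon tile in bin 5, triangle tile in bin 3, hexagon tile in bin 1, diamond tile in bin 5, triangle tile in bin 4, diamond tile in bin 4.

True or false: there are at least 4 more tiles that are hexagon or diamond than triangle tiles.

False

There are 15 tiles that are hexagon or diamond.
There are 12 triangle tiles.
The claim requires 15 − 12 = 3 ≥ 4, which does not hold.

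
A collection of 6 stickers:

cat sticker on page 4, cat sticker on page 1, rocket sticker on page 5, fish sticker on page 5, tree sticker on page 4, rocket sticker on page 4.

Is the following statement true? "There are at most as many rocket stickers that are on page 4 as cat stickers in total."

There is 1 rocket sticker on page 4.
There are 2 cat stickers.
The claim requires 1 ≤ 2, which holds.

True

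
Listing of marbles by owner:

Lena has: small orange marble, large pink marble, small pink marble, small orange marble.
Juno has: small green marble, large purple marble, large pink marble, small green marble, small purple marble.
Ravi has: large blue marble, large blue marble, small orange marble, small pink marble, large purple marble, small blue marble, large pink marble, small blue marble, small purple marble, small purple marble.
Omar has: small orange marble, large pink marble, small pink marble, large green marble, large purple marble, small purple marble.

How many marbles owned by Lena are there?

4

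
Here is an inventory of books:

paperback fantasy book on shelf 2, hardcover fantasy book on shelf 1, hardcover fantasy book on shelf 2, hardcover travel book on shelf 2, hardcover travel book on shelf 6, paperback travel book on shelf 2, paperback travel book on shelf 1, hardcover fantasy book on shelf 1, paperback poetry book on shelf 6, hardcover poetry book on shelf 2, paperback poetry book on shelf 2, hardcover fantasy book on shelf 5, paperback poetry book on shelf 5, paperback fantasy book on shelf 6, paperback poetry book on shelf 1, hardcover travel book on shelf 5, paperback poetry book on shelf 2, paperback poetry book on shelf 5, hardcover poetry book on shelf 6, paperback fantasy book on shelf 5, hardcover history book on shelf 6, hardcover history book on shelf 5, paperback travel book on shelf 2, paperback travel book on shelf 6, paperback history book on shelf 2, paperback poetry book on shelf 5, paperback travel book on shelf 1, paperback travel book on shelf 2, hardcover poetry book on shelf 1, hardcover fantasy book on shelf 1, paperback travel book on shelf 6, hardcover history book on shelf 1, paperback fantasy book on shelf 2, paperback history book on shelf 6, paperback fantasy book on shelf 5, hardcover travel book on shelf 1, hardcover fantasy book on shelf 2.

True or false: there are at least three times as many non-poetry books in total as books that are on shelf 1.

True

|non-poetry books| = 27.
|books on shelf 1| = 9.
The claim requires 27 ≥ 3 × 9 = 27, which holds.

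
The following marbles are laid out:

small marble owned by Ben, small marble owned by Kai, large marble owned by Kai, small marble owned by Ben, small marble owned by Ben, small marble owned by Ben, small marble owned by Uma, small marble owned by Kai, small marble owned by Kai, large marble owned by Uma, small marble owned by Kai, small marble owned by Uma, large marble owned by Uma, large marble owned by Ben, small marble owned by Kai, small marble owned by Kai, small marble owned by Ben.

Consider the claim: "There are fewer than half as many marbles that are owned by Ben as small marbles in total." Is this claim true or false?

True

Count of marbles owned by Ben: 6.
There are 13 small marbles.
The claim requires 2 × 6 = 12 < 13, which holds.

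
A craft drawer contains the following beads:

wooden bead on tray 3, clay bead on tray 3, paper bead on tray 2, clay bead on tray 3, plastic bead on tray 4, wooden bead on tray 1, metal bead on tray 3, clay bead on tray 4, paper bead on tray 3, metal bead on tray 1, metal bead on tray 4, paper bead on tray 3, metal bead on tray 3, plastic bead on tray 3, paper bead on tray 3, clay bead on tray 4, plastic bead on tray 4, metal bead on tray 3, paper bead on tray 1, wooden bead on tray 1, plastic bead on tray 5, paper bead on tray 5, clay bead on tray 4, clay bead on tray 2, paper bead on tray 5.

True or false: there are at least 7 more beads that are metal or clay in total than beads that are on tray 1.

There are 11 beads that are metal or clay.
There are 4 beads on tray 1.
The claim requires 11 − 4 = 7 ≥ 7, which holds.

True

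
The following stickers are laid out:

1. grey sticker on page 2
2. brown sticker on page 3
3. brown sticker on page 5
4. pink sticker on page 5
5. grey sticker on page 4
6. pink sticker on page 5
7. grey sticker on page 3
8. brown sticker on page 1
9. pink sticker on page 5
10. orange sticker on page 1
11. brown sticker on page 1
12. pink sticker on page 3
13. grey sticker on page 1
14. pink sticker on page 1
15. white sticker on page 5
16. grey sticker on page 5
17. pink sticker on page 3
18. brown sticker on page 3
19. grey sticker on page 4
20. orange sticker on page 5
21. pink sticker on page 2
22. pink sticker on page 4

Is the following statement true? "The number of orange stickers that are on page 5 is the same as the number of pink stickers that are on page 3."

False

|orange stickers on page 5| = 1.
|pink stickers on page 3| = 2.
The claim requires 1 = 2, which does not hold.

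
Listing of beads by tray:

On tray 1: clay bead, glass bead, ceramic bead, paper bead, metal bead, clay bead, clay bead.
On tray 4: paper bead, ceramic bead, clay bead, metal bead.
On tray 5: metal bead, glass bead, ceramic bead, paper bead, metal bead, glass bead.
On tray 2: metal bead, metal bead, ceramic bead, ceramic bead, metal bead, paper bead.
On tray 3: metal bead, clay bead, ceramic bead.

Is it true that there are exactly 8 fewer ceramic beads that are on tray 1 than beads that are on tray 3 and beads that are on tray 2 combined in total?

There is 1 ceramic bead on tray 1.
beads on tray 3: 3; beads on tray 2: 6; combined: 3 + 6 = 9.
The claim requires 9 − 1 (= 8) to equal 8, which holds.

True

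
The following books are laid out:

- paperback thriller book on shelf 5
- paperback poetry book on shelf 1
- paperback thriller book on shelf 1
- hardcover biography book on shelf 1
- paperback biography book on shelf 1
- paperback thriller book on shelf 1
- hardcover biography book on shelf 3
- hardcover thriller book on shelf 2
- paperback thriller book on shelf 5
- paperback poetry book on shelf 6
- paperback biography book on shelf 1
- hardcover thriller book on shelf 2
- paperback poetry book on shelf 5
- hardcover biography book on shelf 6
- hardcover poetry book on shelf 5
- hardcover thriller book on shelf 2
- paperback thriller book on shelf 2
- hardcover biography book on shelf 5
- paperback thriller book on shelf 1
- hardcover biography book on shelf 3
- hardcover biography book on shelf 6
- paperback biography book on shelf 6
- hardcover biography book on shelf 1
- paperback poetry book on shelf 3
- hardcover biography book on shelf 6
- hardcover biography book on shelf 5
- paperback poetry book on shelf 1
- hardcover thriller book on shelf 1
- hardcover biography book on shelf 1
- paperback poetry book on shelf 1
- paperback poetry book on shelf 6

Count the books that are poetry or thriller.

poetry: 8; thriller: 10; together 8 + 10 = 18.

18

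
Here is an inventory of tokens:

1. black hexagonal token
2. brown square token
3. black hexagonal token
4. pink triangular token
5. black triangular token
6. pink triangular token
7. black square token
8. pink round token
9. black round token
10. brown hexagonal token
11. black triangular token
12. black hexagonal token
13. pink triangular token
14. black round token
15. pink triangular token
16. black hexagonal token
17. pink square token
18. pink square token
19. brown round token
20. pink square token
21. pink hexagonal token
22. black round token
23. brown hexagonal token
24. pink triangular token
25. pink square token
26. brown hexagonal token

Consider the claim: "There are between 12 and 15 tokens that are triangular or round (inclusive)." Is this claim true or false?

True

There are 12 tokens that are triangular or round.
The claim requires 12 ≤ 12 ≤ 15, which holds.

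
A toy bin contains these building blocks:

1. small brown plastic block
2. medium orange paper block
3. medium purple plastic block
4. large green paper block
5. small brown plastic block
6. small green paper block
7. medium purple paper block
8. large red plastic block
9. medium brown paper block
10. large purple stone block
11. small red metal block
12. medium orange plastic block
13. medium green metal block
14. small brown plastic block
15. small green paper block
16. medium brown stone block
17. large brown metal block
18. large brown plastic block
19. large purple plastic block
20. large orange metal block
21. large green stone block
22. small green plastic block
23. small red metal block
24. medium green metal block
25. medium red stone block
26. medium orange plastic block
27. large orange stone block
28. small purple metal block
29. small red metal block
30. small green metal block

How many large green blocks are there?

2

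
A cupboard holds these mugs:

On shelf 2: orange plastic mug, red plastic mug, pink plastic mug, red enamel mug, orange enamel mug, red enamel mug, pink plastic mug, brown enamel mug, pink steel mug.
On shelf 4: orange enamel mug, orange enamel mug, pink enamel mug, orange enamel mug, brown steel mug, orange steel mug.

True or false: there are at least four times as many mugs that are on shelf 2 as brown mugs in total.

True

|mugs on shelf 2| = 9.
|brown mugs| = 2.
The claim requires 9 ≥ 4 × 2 = 8, which holds.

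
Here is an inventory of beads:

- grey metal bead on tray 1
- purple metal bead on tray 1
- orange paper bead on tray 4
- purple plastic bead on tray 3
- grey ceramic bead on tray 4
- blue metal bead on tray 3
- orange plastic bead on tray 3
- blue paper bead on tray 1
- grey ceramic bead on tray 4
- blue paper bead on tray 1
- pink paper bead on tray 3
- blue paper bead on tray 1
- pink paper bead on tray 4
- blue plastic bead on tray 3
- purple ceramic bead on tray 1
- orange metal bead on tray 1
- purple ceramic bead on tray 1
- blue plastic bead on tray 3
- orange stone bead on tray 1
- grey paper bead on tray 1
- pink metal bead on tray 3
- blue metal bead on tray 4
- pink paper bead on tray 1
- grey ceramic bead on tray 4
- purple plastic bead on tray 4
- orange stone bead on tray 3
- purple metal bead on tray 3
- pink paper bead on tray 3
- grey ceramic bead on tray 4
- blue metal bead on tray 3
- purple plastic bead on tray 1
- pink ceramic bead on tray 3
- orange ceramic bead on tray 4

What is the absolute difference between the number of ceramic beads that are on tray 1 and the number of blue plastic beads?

ceramic beads on tray 1: 2. blue plastic beads: 2.
|2 − 2| = 2 − 2 = 0.

0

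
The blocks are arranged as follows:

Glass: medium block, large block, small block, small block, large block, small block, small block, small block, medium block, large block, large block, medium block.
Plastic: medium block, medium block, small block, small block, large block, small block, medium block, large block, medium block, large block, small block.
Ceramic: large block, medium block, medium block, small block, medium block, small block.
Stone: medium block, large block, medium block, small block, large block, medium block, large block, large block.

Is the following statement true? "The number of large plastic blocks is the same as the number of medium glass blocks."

There are 3 large plastic blocks.
There are 3 medium glass blocks.
The claim requires 3 = 3, which holds.

True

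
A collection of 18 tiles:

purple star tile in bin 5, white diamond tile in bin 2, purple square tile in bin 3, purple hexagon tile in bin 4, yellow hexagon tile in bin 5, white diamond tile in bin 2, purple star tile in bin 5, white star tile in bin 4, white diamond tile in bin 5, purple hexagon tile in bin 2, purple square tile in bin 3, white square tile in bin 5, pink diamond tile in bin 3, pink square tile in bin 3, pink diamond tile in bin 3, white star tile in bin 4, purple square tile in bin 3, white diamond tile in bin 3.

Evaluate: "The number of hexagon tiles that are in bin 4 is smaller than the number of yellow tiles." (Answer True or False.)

|hexagon tiles in bin 4| = 1.
|yellow tiles| = 1.
The claim requires 1 < 1, which does not hold.

False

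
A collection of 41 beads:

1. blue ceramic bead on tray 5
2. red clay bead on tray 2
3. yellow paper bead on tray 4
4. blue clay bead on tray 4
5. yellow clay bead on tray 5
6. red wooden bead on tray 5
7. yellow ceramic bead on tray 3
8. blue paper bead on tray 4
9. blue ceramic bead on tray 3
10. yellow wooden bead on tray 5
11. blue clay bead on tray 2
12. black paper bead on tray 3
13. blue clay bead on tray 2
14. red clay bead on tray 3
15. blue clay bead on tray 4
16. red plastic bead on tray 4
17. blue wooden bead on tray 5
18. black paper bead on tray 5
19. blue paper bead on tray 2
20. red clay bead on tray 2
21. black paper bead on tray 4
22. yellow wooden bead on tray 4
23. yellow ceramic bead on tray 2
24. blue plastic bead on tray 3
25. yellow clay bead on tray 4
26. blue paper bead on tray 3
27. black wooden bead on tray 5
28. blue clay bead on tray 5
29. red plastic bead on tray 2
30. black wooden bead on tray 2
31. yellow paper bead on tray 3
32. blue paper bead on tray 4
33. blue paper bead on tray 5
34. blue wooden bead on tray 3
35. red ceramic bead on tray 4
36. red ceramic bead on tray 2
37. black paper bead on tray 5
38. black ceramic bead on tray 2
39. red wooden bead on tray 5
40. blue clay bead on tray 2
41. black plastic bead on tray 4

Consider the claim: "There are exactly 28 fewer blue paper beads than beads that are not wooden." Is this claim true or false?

True

There are 5 blue paper beads.
There are 33 beads that are not wooden.
The claim requires 33 − 5 (= 28) to equal 28, which holds.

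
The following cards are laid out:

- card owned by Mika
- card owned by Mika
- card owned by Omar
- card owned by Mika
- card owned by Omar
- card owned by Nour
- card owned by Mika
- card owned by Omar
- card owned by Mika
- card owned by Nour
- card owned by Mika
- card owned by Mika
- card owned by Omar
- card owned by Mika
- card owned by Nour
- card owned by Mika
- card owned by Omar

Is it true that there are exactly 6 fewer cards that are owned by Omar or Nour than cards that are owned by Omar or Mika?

True

cards owned by Omar or Nour: 8.
cards owned by Omar or Mika: 14.
The claim requires 14 − 8 (= 6) to equal 6, which holds.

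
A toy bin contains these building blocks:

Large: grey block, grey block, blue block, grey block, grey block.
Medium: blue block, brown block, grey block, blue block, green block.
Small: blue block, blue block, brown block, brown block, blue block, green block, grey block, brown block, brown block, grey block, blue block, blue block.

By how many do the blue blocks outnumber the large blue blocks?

7

blue blocks: 8.
large blue blocks: 1.
8 − 1 = 7.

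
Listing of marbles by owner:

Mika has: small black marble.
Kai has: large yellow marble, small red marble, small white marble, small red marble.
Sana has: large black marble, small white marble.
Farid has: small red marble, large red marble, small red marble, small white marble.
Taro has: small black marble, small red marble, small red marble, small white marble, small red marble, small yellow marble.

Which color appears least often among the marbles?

Counts by color: red 8, white 4, black 3, yellow 2.
The minimum is 2, held uniquely by yellow.

yellow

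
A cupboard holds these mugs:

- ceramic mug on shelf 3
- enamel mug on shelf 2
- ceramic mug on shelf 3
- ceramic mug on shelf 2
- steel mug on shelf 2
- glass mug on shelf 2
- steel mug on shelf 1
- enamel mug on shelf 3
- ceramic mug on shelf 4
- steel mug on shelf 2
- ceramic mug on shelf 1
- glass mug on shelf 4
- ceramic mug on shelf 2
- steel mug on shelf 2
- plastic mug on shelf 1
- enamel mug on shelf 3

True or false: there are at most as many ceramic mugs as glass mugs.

ceramic mugs: 6.
glass mugs: 2.
The claim requires 6 ≤ 2, which does not hold.

False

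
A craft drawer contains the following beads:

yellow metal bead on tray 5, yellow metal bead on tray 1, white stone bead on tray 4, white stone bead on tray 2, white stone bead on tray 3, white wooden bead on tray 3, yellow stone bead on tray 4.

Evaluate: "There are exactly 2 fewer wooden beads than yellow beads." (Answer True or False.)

True

There is 1 wooden bead.
There are 3 yellow beads.
The claim requires 3 − 1 (= 2) to equal 2, which holds.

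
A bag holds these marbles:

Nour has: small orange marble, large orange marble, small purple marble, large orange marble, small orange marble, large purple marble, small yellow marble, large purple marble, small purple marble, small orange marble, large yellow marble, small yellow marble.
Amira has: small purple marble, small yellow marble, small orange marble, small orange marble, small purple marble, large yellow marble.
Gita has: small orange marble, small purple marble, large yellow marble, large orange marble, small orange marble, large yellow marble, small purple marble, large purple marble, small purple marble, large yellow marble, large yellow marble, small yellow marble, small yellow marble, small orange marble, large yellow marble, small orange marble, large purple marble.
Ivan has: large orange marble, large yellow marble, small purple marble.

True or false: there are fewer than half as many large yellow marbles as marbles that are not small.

|large yellow marbles| = 8.
|marbles that are not small| = 16.
The claim requires 2 × 8 = 16 < 16, which does not hold.

False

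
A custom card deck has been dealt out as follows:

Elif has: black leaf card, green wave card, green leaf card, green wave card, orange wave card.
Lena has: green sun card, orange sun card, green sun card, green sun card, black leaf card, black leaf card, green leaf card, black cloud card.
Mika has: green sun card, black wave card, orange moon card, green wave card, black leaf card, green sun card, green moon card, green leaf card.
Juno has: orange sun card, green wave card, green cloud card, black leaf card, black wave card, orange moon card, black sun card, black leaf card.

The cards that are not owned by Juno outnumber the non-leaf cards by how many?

cards that are not owned by Juno: 21.
non-leaf cards: 20.
21 − 20 = 1.

1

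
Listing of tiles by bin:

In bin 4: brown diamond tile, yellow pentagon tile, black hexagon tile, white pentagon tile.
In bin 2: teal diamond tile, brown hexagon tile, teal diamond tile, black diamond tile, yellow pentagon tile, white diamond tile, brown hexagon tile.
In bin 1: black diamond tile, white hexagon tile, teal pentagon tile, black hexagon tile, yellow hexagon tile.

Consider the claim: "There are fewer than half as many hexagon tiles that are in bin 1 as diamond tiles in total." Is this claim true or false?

hexagon tiles in bin 1: 3.
diamond tiles: 6.
The claim requires 2 × 3 = 6 < 6, which does not hold.

False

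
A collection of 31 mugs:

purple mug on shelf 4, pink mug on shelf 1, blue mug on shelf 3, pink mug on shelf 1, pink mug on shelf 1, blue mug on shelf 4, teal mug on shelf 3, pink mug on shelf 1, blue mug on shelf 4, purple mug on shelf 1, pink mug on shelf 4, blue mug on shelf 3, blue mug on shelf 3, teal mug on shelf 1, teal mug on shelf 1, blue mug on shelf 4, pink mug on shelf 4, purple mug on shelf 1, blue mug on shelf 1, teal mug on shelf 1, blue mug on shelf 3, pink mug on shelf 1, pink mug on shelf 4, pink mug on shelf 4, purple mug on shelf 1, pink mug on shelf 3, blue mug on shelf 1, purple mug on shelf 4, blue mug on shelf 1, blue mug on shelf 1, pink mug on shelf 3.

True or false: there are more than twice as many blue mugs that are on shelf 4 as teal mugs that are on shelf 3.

True

blue mugs on shelf 4: 3.
teal mugs on shelf 3: 1.
The claim requires 3 > 2 × 1 = 2, which holds.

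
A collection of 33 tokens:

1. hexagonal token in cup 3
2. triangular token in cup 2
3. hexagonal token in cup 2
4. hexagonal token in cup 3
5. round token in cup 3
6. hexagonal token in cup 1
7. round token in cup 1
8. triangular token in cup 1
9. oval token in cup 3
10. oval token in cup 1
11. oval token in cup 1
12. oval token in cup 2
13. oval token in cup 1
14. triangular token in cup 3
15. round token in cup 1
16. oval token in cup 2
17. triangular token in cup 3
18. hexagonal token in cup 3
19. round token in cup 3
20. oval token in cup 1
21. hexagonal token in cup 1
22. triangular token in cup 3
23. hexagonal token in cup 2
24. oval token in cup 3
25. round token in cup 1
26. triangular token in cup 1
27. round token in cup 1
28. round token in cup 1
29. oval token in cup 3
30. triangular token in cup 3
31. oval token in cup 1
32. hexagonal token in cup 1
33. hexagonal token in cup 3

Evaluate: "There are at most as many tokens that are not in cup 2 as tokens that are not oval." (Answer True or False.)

False

There are 28 tokens that are not in cup 2.
There are 23 tokens that are not oval.
The claim requires 28 ≤ 23, which does not hold.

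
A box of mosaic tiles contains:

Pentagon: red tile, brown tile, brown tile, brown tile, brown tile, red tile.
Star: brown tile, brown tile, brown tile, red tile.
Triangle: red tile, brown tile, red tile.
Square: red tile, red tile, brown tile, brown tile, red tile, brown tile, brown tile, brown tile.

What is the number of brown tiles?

13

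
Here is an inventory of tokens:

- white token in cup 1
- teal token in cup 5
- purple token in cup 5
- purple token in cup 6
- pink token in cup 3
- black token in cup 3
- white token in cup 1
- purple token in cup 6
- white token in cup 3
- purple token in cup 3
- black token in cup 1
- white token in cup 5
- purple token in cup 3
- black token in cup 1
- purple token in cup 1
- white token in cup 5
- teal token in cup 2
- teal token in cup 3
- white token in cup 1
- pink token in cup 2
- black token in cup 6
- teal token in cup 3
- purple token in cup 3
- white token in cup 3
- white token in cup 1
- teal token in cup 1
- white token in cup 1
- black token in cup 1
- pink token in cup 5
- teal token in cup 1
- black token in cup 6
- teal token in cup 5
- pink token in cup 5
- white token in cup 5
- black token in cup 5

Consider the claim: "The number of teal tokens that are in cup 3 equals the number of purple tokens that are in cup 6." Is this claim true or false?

True

|teal tokens in cup 3| = 2.
|purple tokens in cup 6| = 2.
The claim requires 2 = 2, which holds.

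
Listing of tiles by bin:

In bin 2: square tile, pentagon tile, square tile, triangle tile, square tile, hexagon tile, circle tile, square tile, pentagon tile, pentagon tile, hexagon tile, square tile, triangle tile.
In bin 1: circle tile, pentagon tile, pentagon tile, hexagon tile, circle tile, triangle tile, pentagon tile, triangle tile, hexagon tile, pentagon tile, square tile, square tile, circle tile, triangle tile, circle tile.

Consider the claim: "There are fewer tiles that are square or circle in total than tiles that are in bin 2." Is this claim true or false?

|tiles that are square or circle| = 12.
|tiles in bin 2| = 13.
The claim requires 12 < 13, which holds.

True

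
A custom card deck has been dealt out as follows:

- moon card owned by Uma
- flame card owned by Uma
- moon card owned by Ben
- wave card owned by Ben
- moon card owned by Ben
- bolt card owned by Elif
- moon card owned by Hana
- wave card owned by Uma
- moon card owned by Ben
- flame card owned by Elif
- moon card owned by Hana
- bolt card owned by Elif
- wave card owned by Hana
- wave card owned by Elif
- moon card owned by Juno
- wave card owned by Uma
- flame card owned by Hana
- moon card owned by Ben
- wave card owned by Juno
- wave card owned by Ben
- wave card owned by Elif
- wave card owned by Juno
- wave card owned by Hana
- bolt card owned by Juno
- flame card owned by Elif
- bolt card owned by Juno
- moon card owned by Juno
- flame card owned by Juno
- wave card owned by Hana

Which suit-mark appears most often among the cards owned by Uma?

wave

Counts by suit-mark (restricted to cards owned by Uma): wave 2, moon 1, flame 1.
The maximum is 2, held uniquely by wave.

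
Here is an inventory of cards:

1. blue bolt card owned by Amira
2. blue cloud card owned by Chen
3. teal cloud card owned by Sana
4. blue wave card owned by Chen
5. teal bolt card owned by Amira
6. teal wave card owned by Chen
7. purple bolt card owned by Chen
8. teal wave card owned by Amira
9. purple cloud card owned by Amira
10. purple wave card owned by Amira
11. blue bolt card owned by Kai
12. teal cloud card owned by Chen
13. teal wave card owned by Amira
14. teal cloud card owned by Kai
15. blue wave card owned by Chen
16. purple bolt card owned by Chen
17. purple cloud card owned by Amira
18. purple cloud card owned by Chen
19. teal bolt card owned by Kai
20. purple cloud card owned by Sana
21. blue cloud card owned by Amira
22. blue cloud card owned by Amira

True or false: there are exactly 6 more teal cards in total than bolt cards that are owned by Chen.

True

teal cards: 8.
bolt cards owned by Chen: 2.
The claim requires 8 − 2 (= 6) to equal 6, which holds.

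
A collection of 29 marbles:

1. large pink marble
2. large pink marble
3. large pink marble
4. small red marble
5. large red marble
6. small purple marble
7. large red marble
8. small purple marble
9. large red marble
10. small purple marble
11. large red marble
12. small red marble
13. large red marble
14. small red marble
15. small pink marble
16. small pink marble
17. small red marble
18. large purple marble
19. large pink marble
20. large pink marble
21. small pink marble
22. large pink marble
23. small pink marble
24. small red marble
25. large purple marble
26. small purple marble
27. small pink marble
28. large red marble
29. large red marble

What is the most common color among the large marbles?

red

Counts by color (restricted to large marbles): red 7, pink 6, purple 2.
The maximum is 7, held uniquely by red.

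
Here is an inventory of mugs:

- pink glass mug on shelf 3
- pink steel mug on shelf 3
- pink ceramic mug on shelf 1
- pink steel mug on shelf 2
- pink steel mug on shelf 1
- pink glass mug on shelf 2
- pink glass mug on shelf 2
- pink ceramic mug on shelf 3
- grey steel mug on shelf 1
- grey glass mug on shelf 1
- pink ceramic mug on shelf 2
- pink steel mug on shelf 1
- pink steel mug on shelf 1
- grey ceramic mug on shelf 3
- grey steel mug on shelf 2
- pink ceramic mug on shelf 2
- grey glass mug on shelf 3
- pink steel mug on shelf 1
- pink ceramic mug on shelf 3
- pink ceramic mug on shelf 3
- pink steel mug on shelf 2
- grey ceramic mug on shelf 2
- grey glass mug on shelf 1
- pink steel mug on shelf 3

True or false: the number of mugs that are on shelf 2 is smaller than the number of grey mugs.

|mugs on shelf 2| = 8.
|grey mugs| = 7.
The claim requires 8 < 7, which does not hold.

False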